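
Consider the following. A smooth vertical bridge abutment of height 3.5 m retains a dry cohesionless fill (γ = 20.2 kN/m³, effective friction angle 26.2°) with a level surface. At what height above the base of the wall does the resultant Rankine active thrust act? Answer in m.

K_a = 0.3874.
The pressure distribution is triangular, so the resultant acts at H/3 above the base = 3.5/3 = 1.167 m.

1.17 m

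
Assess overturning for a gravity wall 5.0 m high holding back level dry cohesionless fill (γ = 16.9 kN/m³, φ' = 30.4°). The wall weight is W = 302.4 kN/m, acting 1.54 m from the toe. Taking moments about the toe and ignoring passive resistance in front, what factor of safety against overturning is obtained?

4.03

K_a = tan²(45° − 30.4°/2) = 0.3280.
P_a = ½K_aγH² = 0.5×0.3280×16.9×5.0² = 69.29 kN/m, acting at H/3 = 1.667 m above the base.
Overturning moment M_o = P_a × H/3 = 69.29 × 1.667 = 115.5.
Resisting moment M_r = W × 1.54 = 302.4 × 1.54 = 465.7.
FS_overturning = M_r/M_o = 465.7/115.5 = 4.033.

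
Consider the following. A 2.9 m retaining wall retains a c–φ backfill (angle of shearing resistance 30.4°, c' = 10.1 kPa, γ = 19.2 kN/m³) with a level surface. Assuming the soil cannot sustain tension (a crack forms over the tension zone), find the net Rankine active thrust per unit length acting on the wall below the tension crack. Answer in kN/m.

3.56 kN/m

K_a = 0.3280; √K_a = 0.5727.
Tension-crack depth z_c = 2c/(γ√K_a) = 2×10.1/(19.2×0.5727) = 1.837 m.
σ_a at base = K_a γ H − 2c√K_a = 0.3280×19.2×2.9 − 2×10.1×0.5727 = 6.694 kPa.
P_a = ½ × 6.694 × (H − z_c) = 0.5×6.694×1.063 = 3.558 kN/m.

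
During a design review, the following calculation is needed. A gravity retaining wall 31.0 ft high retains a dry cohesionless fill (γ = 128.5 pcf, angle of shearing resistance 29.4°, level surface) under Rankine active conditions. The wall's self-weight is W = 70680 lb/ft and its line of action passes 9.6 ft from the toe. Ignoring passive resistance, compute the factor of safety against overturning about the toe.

3.11

K_a = tan²(45° − 29.4°/2) = 0.3415.
P_a = ½K_aγH² = 0.5×0.3415×128.5×31.0² = 21080 lb/ft, acting at H/3 = 10.33 ft above the base.
Overturning moment M_o = P_a × H/3 = 21080 × 10.33 = 217900.
Resisting moment M_r = W × 9.6 = 70680 × 9.6 = 678500.
FS_overturning = M_r/M_o = 678500/217900 = 3.114.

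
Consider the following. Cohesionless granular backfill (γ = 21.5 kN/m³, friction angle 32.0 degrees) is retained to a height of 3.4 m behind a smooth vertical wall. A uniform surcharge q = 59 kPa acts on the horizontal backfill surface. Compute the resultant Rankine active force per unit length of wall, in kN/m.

K_a = tan²(45° − φ/2) = 0.3073.
Soil triangle: ½ K_a γ H² = 0.5×0.3073×21.5×3.4² = 38.18 kN/m.
Surcharge rectangle: K_a q H = 0.3073×59×3.4 = 61.64 kN/m.
Total = 38.18 + 61.64 = 99.82 kN/m.

99.8 kN/m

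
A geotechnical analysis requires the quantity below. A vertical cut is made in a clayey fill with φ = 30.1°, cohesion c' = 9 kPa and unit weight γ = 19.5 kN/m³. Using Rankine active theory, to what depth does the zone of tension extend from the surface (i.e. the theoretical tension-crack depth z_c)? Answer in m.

1.60 m

K_a = tan²(45° − 30.1°/2) = 0.3320; √K_a = 0.5762.
The active pressure is zero where K_a γ z = 2c√K_a, so z_c = 2c/(γ√K_a) = 2×9/(19.5×0.5762) = 1.602 m.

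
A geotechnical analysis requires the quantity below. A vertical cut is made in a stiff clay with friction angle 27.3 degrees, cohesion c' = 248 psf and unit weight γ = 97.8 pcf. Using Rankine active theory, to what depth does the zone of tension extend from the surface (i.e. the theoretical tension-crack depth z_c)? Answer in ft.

K_a = tan²(45° − 27.3°/2) = 0.3711; √K_a = 0.6092.
The active pressure is zero where K_a γ z = 2c√K_a, so z_c = 2c/(γ√K_a) = 2×248/(97.8×0.6092) = 8.325 ft.

8.32 ft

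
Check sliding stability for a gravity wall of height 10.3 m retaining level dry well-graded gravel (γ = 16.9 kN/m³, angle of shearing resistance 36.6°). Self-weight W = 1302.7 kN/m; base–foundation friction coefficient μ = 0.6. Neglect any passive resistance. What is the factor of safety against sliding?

K_a = tan²(45° − 36.6°/2) = 0.2530.
P_a = ½K_aγH² = 0.5×0.2530×16.9×10.3² = 226.8 kN/m, acting at H/3 = 3.433 m above the base.
FS_sliding = μW / P_a = 0.6×1302.7 / 226.8 = 3.447.

3.45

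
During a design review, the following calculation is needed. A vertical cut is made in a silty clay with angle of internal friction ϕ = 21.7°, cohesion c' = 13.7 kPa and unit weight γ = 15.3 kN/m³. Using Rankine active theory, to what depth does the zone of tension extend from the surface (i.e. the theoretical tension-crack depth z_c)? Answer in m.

K_a = tan²(45° − 21.7°/2) = 0.4601; √K_a = 0.6783.
The active pressure is zero where K_a γ z = 2c√K_a, so z_c = 2c/(γ√K_a) = 2×13.7/(15.3×0.6783) = 2.640 m.

2.64 m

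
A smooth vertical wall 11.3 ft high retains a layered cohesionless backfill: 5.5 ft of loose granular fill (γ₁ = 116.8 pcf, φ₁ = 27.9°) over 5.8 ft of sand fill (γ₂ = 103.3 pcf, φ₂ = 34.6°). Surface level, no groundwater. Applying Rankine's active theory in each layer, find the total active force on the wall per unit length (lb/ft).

K_a1 = tan²(45°−27.9°/2) = 0.3625; K_a2 = tan²(45°−34.6°/2) = 0.2756.
Layer 1: σ at base = K_a1 γ₁ h₁ = 232.8 psf; P₁ = ½×232.8×5.5 = 640.3.
Layer 2: σ_v at top = γ₁h₁ = 642.4; σ_h top = K_a2×642.4 = 177.1; σ_h base = K_a2×(642.4+103.3×5.8) = 342.2.
P₂ = ½(177.1+342.2)×5.8 = 1506. Total P_a = 640.3+1506 = 2146 lb/ft.

2150 lb/ft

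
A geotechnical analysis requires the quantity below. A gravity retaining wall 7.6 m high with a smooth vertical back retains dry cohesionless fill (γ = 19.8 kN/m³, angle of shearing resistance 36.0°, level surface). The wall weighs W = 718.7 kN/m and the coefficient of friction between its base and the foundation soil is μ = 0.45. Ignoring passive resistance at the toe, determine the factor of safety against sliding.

K_a = tan²(45° − 36.0°/2) = 0.2596.
P_a = ½K_aγH² = 0.5×0.2596×19.8×7.6² = 148.5 kN/m, acting at H/3 = 2.533 m above the base.
FS_sliding = μW / P_a = 0.45×718.7 / 148.5 = 2.179.

2.18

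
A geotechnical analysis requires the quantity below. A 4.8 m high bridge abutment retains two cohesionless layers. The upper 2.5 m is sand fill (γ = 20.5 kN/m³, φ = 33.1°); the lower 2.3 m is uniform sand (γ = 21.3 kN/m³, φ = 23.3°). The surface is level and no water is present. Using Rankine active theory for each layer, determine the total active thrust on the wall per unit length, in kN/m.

94.3 kN/m

K_a1 = tan²(45°−33.1°/2) = 0.2936; K_a2 = tan²(45°−23.3°/2) = 0.4331.
Layer 1: σ at base = K_a1 γ₁ h₁ = 15.05 kPa; P₁ = ½×15.05×2.5 = 18.81.
Layer 2: σ_v at top = γ₁h₁ = 51.25; σ_h top = K_a2×51.25 = 22.20; σ_h base = K_a2×(51.25+21.3×2.3) = 43.42.
P₂ = ½(22.20+43.42)×2.3 = 75.46. Total P_a = 18.81+75.46 = 94.26 kN/m.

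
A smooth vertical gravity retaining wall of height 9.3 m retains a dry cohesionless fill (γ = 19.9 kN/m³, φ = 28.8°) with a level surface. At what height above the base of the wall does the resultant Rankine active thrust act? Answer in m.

3.10 m

K_a = 0.3498.
The pressure distribution is triangular, so the resultant acts at H/3 above the base = 9.3/3 = 3.100 m.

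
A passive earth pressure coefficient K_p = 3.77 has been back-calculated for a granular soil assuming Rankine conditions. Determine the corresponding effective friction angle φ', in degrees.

35.5°

K_p = (1+sin φ)/(1−sin φ) ⇒ sin φ = (K_p − 1)/(K_p + 1) = 0.5807.
φ = arcsin(0.5807) = 35.50°.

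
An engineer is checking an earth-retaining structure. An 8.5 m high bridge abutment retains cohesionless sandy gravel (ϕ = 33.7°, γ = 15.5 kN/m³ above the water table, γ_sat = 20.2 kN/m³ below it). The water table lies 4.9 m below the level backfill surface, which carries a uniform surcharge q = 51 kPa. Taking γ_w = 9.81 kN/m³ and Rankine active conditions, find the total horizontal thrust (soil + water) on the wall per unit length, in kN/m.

K_a = tan²(45° − φ/2) = 0.2863.
γ' = 20.2 − 9.81 = 10.39 kN/m³. h₂ = H − d_w = 3.6 m.
σ'_h: at surface K_a·q = 14.60; at WT K_a(q+γd_w) = 36.35; at base K_a(q+γd_w+γ'h₂) = 47.05 kPa.
P₁ = ½(14.60+36.35)×4.9 = 124.8; P₂ = ½(36.35+47.05)×3.6 = 150.1; P_w = ½γ_w h₂² = 63.57.
Total = 124.8+150.1+63.57 = 338.5 kN/m.

339 kN/m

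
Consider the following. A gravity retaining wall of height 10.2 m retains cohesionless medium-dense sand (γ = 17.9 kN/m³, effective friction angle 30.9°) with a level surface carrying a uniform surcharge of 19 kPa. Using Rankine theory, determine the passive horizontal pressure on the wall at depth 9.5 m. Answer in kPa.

K_p = (1 + sin φ)/(1 − sin φ) = 3.111.
σ_v = γz + q = 17.9 × 9.5 + 19 = 189.0 kPa.
σ_h = K_p σ_v = 3.111 × 189.0 = 588.2 kPa.

588 kPa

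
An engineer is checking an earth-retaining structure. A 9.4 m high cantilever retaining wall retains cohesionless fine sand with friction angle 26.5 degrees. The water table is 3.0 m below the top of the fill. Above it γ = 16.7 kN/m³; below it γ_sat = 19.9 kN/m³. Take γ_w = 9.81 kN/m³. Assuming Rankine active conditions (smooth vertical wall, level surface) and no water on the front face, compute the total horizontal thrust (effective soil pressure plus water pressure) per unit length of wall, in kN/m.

432 kN/m

K_a = tan²(45° − φ/2) = 0.3829.
γ' = 19.9 − 9.81 = 10.09 kN/m³. Depth below WT = 6.4 m.
σ'_h at WT = K_a γ d_w = 19.19 kPa; at base = 19.19 + K_a γ' × 6.4 = 43.91 kPa.
P₁ (0–3.0 m) = ½×19.19×3.0 = 28.78. P₂ (3.0–9.4 m) = ½(19.19+43.91)×6.4 = 201.9.
P_w = ½ γ_w h₂² = 0.5×9.81×6.4² = 200.9. Total = 28.78+201.9+200.9 = 431.6 kN/m.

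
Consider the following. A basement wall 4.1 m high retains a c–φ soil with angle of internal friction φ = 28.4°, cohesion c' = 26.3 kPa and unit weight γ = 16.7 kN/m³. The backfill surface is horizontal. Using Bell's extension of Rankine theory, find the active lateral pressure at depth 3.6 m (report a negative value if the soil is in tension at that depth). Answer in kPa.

K_a = (1 − sin φ)/(1 + sin φ) = 0.3554.
σ_a = K_a γ z − 2c√K_a = 0.3554×16.7×3.6 − 2×26.3×0.5961 = -9.992 kPa.

-9.99 kPa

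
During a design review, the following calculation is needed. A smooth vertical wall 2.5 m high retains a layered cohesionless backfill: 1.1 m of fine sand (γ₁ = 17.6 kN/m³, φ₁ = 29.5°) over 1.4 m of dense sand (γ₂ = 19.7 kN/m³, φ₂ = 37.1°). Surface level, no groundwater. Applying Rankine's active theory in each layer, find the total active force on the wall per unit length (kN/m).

K_a1 = tan²(45°−29.5°/2) = 0.3401; K_a2 = tan²(45°−37.1°/2) = 0.2475.
Layer 1: σ at base = K_a1 γ₁ h₁ = 6.584 kPa; P₁ = ½×6.584×1.1 = 3.621.
Layer 2: σ_v at top = γ₁h₁ = 19.36; σ_h top = K_a2×19.36 = 4.792; σ_h base = K_a2×(19.36+19.7×1.4) = 11.62.
P₂ = ½(4.792+11.62)×1.4 = 11.49. Total P_a = 3.621+11.49 = 15.11 kN/m.

15.1 kN/m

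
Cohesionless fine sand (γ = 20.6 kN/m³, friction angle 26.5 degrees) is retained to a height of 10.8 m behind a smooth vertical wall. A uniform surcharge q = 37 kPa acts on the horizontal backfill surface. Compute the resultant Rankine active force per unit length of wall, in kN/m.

K_a = tan²(45° − φ/2) = 0.3829.
Soil triangle: ½ K_a γ H² = 0.5×0.3829×20.6×10.8² = 460.1 kN/m.
Surcharge rectangle: K_a q H = 0.3829×37×10.8 = 153.0 kN/m.
Total = 460.1 + 153.0 = 613.1 kN/m.

613 kN/m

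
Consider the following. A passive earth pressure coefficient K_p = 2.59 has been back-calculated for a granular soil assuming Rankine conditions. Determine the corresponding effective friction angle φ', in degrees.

K_p = (1+sin φ)/(1−sin φ) ⇒ sin φ = (K_p − 1)/(K_p + 1) = 0.4429.
φ = arcsin(0.4429) = 26.29°.

26.3°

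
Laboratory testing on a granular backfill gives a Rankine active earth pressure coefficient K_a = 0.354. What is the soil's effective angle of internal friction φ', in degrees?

28.5°

K_a = tan²(45° − φ/2) ⇒ 45° − φ/2 = arctan(√0.354) = 30.75°.
φ = 2(45° − 30.75°) = 28.50°.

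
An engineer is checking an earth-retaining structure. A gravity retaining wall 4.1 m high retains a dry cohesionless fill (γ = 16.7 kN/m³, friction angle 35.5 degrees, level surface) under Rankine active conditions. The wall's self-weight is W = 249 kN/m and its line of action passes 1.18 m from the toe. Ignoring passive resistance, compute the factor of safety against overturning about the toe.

K_a = tan²(45° − 35.5°/2) = 0.2653.
P_a = ½K_aγH² = 0.5×0.2653×16.7×4.1² = 37.23 kN/m, acting at H/3 = 1.367 m above the base.
Overturning moment M_o = P_a × H/3 = 37.23 × 1.367 = 50.88.
Resisting moment M_r = W × 1.18 = 249 × 1.18 = 293.8.
FS_overturning = M_r/M_o = 293.8/50.88 = 5.774.

5.77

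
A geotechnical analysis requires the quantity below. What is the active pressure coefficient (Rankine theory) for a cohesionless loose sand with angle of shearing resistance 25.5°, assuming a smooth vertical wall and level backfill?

K_a = (1 − sin φ)/(1 + sin φ) = (1 − sin 25.5°)/(1 + sin 25.5°) = 0.3981.

0.398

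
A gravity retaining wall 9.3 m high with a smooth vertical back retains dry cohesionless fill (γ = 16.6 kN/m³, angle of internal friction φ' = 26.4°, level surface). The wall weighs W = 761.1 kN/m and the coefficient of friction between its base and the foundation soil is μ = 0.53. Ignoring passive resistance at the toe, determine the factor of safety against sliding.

1.46

K_a = tan²(45° − 26.4°/2) = 0.3844.
P_a = ½K_aγH² = 0.5×0.3844×16.6×9.3² = 276.0 kN/m, acting at H/3 = 3.100 m above the base.
FS_sliding = μW / P_a = 0.53×761.1 / 276.0 = 1.462.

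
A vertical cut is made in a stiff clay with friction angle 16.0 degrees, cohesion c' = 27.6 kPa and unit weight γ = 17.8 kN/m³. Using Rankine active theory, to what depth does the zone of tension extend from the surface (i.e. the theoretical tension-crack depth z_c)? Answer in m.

K_a = tan²(45° − 16.0°/2) = 0.5678; √K_a = 0.7536.
The active pressure is zero where K_a γ z = 2c√K_a, so z_c = 2c/(γ√K_a) = 2×27.6/(17.8×0.7536) = 4.115 m.

4.12 m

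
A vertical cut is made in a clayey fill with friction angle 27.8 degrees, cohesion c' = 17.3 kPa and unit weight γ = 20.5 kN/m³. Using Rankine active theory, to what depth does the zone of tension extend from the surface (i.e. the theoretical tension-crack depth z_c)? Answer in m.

K_a = tan²(45° − 27.8°/2) = 0.3639; √K_a = 0.6032.
The active pressure is zero where K_a γ z = 2c√K_a, so z_c = 2c/(γ√K_a) = 2×17.3/(20.5×0.6032) = 2.798 m.

2.80 m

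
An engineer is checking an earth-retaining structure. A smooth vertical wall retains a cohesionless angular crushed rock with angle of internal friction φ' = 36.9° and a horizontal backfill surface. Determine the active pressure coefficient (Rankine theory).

K_a = (1 − sin φ)/(1 + sin φ) = (1 − sin 36.9°)/(1 + sin 36.9°) = 0.2497.

0.250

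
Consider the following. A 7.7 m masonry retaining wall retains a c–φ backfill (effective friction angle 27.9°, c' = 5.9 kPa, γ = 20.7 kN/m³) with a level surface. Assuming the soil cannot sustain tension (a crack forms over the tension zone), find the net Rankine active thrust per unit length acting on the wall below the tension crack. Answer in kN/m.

171 kN/m

K_a = 0.3625; √K_a = 0.6020.
Tension-crack depth z_c = 2c/(γ√K_a) = 2×5.9/(20.7×0.6020) = 0.9468 m.
σ_a at base = K_a γ H − 2c√K_a = 0.3625×20.7×7.7 − 2×5.9×0.6020 = 50.67 kPa.
P_a = ½ × 50.67 × (H − z_c) = 0.5×50.67×6.753 = 171.1 kN/m.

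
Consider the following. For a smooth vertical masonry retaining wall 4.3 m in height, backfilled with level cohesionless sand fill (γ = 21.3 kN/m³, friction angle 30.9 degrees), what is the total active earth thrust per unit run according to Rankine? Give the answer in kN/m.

K_a = tan²(45° − φ/2) = 0.3214.
P_a = ½ K_a γ H² = 0.5 × 0.3214 × 21.3 × 4.3² = 63.29 kN/m.

63.3 kN/m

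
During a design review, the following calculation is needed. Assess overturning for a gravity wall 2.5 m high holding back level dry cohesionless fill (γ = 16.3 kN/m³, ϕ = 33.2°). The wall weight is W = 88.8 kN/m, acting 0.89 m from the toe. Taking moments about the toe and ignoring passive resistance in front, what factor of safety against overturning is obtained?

K_a = tan²(45° − 33.2°/2) = 0.2924.
P_a = ½K_aγH² = 0.5×0.2924×16.3×2.5² = 14.89 kN/m, acting at H/3 = 0.8333 m above the base.
Overturning moment M_o = P_a × H/3 = 14.89 × 0.8333 = 12.41.
Resisting moment M_r = W × 0.89 = 88.8 × 0.89 = 79.03.
FS_overturning = M_r/M_o = 79.03/12.41 = 6.368.

6.37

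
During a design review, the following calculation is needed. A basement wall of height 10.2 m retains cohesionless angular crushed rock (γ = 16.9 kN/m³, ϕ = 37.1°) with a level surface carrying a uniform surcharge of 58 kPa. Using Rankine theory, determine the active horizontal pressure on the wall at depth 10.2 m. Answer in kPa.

K_a = (1 − sin φ)/(1 + sin φ) = 0.2475.
σ_v = γz + q = 16.9 × 10.2 + 58 = 230.4 kPa.
σ_h = K_a σ_v = 0.2475 × 230.4 = 57.02 kPa.

57.0 kPa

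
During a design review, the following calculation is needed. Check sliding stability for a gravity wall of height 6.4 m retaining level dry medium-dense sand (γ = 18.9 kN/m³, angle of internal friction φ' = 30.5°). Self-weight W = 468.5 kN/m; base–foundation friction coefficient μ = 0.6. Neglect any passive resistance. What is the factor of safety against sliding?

2.22

K_a = tan²(45° − 30.5°/2) = 0.3267.
P_a = ½K_aγH² = 0.5×0.3267×18.9×6.4² = 126.4 kN/m, acting at H/3 = 2.133 m above the base.
FS_sliding = μW / P_a = 0.6×468.5 / 126.4 = 2.223.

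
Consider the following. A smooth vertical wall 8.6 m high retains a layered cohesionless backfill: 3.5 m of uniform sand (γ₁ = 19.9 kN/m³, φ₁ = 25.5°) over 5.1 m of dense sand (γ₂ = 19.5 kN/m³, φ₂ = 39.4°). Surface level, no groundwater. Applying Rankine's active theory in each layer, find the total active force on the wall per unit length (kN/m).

185 kN/m

K_a1 = tan²(45°−25.5°/2) = 0.3981; K_a2 = tan²(45°−39.4°/2) = 0.2234.
Layer 1: σ at base = K_a1 γ₁ h₁ = 27.73 kPa; P₁ = ½×27.73×3.5 = 48.52.
Layer 2: σ_v at top = γ₁h₁ = 69.65; σ_h top = K_a2×69.65 = 15.56; σ_h base = K_a2×(69.65+19.5×5.1) = 37.78.
P₂ = ½(15.56+37.78)×5.1 = 136.0. Total P_a = 48.52+136.0 = 184.6 kN/m.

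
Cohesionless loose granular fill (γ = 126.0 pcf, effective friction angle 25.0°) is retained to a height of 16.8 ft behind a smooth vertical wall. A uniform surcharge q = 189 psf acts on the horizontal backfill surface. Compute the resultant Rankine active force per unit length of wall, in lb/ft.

8510 lb/ft

K_a = tan²(45° − φ/2) = 0.4059.
Soil triangle: ½ K_a γ H² = 0.5×0.4059×126.0×16.8² = 7217 lb/ft.
Surcharge rectangle: K_a q H = 0.4059×189×16.8 = 1289 lb/ft.
Total = 7217 + 1289 = 8505 lb/ft.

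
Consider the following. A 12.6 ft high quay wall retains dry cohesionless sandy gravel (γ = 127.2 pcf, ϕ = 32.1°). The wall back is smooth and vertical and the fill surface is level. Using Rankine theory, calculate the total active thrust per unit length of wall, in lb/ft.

3090 lb/ft

K_a = tan²(45° − φ/2) = 0.3060.
P_a = ½ K_a γ H² = 0.5 × 0.3060 × 127.2 × 12.6² = 3090 lb/ft.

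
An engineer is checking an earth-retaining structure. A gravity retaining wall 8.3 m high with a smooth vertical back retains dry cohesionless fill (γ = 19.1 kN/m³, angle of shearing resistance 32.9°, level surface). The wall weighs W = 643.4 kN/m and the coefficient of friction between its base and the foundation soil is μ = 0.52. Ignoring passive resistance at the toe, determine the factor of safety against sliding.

1.72

K_a = tan²(45° − 32.9°/2) = 0.2960.
P_a = ½K_aγH² = 0.5×0.2960×19.1×8.3² = 194.8 kN/m, acting at H/3 = 2.767 m above the base.
FS_sliding = μW / P_a = 0.52×643.4 / 194.8 = 1.718.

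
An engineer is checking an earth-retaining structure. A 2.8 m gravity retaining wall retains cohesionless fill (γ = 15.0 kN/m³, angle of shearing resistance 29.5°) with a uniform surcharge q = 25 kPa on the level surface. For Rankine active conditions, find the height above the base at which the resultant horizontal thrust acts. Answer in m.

K_a = 0.3401.
Triangular part P₁ = ½K_aγH² = 20.00 at H/3 = 0.9333 m; rectangular part P₂ = K_a q H = 23.81 at H/2 = 1.400 m.
ȳ = (P₁·0.9333 + P₂·1.400)/(P₁+P₂) = 1.187 m.

1.19 m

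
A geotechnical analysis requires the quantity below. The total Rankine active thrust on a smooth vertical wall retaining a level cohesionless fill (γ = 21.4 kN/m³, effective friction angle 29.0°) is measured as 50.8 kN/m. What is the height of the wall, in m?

3.70 m

K_a = 0.3470. P_a = ½ K_a γ H² ⇒ H = √(2P_a/(K_a γ)).
H = √(2×50.8/(0.3470×21.4)) = 3.699 m.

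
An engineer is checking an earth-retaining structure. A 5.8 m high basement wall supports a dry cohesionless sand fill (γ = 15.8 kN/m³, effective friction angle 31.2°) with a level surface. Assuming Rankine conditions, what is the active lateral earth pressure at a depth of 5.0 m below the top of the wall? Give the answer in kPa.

25.1 kPa

K_a = (1 − sin φ)/(1 + sin φ) = 0.3175.
σ_h = K_a γ z = 0.3175 × 15.8 × 5.0 = 25.08 kPa.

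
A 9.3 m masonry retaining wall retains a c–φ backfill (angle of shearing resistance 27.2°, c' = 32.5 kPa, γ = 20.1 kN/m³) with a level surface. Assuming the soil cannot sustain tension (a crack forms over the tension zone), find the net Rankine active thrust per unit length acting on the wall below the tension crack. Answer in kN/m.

K_a = 0.3726; √K_a = 0.6104.
Tension-crack depth z_c = 2c/(γ√K_a) = 2×32.5/(20.1×0.6104) = 5.298 m.
σ_a at base = K_a γ H − 2c√K_a = 0.3726×20.1×9.3 − 2×32.5×0.6104 = 29.97 kPa.
P_a = ½ × 29.97 × (H − z_c) = 0.5×29.97×4.002 = 59.98 kN/m.

60.0 kN/m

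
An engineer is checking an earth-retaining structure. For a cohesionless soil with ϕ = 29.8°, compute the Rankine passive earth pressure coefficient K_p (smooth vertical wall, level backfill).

2.98

K_p = (1 + sin φ)/(1 − sin φ) = tan²(45° + 29.8°/2) = 2.976.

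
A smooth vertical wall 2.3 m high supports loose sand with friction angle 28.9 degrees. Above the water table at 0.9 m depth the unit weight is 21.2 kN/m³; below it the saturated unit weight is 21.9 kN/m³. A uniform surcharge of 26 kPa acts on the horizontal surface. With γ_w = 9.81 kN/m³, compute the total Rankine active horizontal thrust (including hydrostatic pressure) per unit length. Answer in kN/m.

46.9 kN/m

K_a = tan²(45° − φ/2) = 0.3484.
γ' = 21.9 − 9.81 = 12.09 kN/m³. h₂ = H − d_w = 1.4 m.
σ'_h: at surface K_a·q = 9.057; at WT K_a(q+γd_w) = 15.70; at base K_a(q+γd_w+γ'h₂) = 21.60 kPa.
P₁ = ½(9.057+15.70)×0.9 = 11.14; P₂ = ½(15.70+21.60)×1.4 = 26.11; P_w = ½γ_w h₂² = 9.614.
Total = 11.14+26.11+9.614 = 46.87 kN/m.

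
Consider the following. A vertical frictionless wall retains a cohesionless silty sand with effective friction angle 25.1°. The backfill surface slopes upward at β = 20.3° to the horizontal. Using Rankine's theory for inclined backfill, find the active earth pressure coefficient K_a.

K_a = cos β · (cos β − √(cos²β − cos²φ)) / (cos β + √(cos²β − cos²φ)).
cos β = 0.9379, cos φ = 0.9056, √(cos²β − cos²φ) = 0.2441.
K_a = 0.9379 × (0.9379 − 0.2441)/(0.9379 + 0.2441) = 0.5505.

0.551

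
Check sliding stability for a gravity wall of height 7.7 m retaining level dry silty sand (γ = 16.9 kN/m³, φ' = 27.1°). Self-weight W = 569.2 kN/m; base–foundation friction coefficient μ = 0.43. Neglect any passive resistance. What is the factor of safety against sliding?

K_a = tan²(45° − 27.1°/2) = 0.3741.
P_a = ½K_aγH² = 0.5×0.3741×16.9×7.7² = 187.4 kN/m, acting at H/3 = 2.567 m above the base.
FS_sliding = μW / P_a = 0.43×569.2 / 187.4 = 1.306.

1.31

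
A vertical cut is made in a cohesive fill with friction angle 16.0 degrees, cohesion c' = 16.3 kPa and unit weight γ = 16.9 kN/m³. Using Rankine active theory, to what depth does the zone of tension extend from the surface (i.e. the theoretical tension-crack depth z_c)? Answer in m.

K_a = tan²(45° − 16.0°/2) = 0.5678; √K_a = 0.7536.
The active pressure is zero where K_a γ z = 2c√K_a, so z_c = 2c/(γ√K_a) = 2×16.3/(16.9×0.7536) = 2.560 m.

2.56 m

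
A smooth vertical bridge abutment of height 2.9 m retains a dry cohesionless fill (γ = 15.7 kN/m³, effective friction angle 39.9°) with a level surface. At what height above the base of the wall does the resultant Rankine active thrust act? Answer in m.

0.967 m

K_a = 0.2184.
The pressure distribution is triangular, so the resultant acts at H/3 above the base = 2.9/3 = 0.9667 m.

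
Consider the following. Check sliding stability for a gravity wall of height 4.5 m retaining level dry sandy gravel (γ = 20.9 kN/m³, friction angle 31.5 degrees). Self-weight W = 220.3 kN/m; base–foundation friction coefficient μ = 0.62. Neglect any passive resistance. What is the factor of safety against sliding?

2.06

K_a = tan²(45° − 31.5°/2) = 0.3136.
P_a = ½K_aγH² = 0.5×0.3136×20.9×4.5² = 66.37 kN/m, acting at H/3 = 1.500 m above the base.
FS_sliding = μW / P_a = 0.62×220.3 / 66.37 = 2.058.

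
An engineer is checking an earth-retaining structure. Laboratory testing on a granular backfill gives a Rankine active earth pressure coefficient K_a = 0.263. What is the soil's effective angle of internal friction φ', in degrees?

K_a = tan²(45° − φ/2) ⇒ 45° − φ/2 = arctan(√0.263) = 27.15°.
φ = 2(45° − 27.15°) = 35.70°.

35.7°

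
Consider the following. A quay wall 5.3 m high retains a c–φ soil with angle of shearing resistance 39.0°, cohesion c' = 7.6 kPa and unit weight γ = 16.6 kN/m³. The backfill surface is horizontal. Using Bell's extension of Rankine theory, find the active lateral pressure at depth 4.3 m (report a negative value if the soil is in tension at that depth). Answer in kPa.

8.99 kPa

K_a = (1 − sin φ)/(1 + sin φ) = 0.2275.
σ_a = K_a γ z − 2c√K_a = 0.2275×16.6×4.3 − 2×7.6×0.4770 = 8.989 kPa.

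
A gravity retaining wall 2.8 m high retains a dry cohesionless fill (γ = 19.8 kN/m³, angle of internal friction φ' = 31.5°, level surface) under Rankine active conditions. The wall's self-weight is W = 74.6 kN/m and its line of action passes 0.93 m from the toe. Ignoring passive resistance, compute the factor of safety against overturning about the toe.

K_a = tan²(45° − 31.5°/2) = 0.3136.
P_a = ½K_aγH² = 0.5×0.3136×19.8×2.8² = 24.34 kN/m, acting at H/3 = 0.9333 m above the base.
Overturning moment M_o = P_a × H/3 = 24.34 × 0.9333 = 22.72.
Resisting moment M_r = W × 0.93 = 74.6 × 0.93 = 69.38.
FS_overturning = M_r/M_o = 69.38/22.72 = 3.054.

3.05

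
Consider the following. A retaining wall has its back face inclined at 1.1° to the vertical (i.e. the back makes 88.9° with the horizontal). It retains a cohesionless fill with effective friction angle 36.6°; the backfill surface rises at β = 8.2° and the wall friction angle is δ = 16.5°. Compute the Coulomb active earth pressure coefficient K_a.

K_a = sin²(α+φ) / [sin²α · sin(α−δ) · (1 + √{sin(φ+δ)sin(φ−β) / (sin(α−δ)sin(α+β))})²].
With α = 88.9°, φ = 36.6°, δ = 16.5°, β = 8.2°: K_a = 0.2605.

0.260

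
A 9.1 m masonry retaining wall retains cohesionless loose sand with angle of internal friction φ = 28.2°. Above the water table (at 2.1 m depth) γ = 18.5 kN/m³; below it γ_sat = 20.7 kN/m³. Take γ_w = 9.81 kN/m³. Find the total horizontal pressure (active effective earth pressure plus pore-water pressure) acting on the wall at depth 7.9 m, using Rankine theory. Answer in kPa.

93.4 kPa

K_a = (1 − sin φ)/(1 + sin φ) = 0.3582.
γ' = 20.7 − 9.81 = 10.89 kN/m³.
Effective vertical stress at 7.9 m: σ'_v = 18.5×2.1 + 10.89×5.80 = 102.0 kPa.
σ'_h = K_a σ'_v = 0.3582 × 102.0 = 36.54 kPa; u = γ_w × 5.80 = 56.90 kPa.
Total σ_h = 36.54 + 56.90 = 93.44 kPa.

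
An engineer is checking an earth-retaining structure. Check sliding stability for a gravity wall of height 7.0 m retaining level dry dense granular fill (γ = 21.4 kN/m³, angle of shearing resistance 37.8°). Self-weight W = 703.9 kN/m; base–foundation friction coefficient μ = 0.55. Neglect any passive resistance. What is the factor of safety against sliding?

3.08

K_a = tan²(45° − 37.8°/2) = 0.2400.
P_a = ½K_aγH² = 0.5×0.2400×21.4×7.0² = 125.8 kN/m, acting at H/3 = 2.333 m above the base.
FS_sliding = μW / P_a = 0.55×703.9 / 125.8 = 3.077.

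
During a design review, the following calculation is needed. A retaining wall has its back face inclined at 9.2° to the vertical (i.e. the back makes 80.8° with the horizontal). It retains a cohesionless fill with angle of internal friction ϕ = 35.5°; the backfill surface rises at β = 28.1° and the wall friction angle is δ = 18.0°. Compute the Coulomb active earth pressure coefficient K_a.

0.508

K_a = sin²(α+φ) / [sin²α · sin(α−δ) · (1 + √{sin(φ+δ)sin(φ−β) / (sin(α−δ)sin(α+β))})²].
With α = 80.8°, φ = 35.5°, δ = 18.0°, β = 28.1°: K_a = 0.5082.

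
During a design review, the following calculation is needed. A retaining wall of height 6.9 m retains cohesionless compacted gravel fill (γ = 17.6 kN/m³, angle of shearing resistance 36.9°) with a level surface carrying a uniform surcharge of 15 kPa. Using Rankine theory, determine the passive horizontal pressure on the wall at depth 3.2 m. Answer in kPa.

286 kPa

K_p = (1 + sin φ)/(1 − sin φ) = 4.005.
σ_v = γz + q = 17.6 × 3.2 + 15 = 71.32 kPa.
σ_h = K_p σ_v = 4.005 × 71.32 = 285.7 kPa.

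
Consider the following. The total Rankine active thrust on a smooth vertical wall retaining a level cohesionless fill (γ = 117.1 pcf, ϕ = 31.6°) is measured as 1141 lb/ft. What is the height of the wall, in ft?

7.90 ft

K_a = 0.3123. P_a = ½ K_a γ H² ⇒ H = √(2P_a/(K_a γ)).
H = √(2×1141/(0.3123×117.1)) = 7.899 ft.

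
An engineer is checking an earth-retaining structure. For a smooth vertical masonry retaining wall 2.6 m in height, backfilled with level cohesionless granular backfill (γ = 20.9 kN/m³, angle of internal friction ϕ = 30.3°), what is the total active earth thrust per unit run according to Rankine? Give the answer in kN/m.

23.3 kN/m

K_a = tan²(45° − φ/2) = 0.3293.
P_a = ½ K_a γ H² = 0.5 × 0.3293 × 20.9 × 2.6² = 23.26 kN/m.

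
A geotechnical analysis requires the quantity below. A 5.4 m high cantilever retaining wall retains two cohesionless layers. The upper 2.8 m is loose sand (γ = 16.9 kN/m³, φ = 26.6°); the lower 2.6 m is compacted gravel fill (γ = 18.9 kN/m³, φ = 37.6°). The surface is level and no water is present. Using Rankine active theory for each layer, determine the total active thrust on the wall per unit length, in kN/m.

K_a1 = tan²(45°−26.6°/2) = 0.3814; K_a2 = tan²(45°−37.6°/2) = 0.2421.
Layer 1: σ at base = K_a1 γ₁ h₁ = 18.05 kPa; P₁ = ½×18.05×2.8 = 25.27.
Layer 2: σ_v at top = γ₁h₁ = 47.32; σ_h top = K_a2×47.32 = 11.46; σ_h base = K_a2×(47.32+18.9×2.6) = 23.36.
P₂ = ½(11.46+23.36)×2.6 = 45.26. Total P_a = 25.27+45.26 = 70.53 kN/m.

70.5 kN/m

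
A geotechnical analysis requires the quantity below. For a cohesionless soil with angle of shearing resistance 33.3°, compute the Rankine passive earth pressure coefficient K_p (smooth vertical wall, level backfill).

3.43

K_p = (1 + sin φ)/(1 − sin φ) = tan²(45° + 33.3°/2) = 3.435.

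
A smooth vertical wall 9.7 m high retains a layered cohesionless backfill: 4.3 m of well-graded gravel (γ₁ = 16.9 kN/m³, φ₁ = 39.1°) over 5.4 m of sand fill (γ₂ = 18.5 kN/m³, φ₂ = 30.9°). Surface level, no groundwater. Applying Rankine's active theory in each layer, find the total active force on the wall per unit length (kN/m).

248 kN/m

K_a1 = tan²(45°−39.1°/2) = 0.2265; K_a2 = tan²(45°−30.9°/2) = 0.3214.
Layer 1: σ at base = K_a1 γ₁ h₁ = 16.46 kPa; P₁ = ½×16.46×4.3 = 35.39.
Layer 2: σ_v at top = γ₁h₁ = 72.67; σ_h top = K_a2×72.67 = 23.36; σ_h base = K_a2×(72.67+18.5×5.4) = 55.46.
P₂ = ½(23.36+55.46)×5.4 = 212.8. Total P_a = 35.39+212.8 = 248.2 kN/m.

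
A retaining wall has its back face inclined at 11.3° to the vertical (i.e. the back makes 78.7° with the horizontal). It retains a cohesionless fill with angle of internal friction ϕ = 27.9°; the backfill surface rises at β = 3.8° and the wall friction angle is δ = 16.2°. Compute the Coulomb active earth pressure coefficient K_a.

0.438

K_a = sin²(α+φ) / [sin²α · sin(α−δ) · (1 + √{sin(φ+δ)sin(φ−β) / (sin(α−δ)sin(α+β))})²].
With α = 78.7°, φ = 27.9°, δ = 16.2°, β = 3.8°: K_a = 0.4377.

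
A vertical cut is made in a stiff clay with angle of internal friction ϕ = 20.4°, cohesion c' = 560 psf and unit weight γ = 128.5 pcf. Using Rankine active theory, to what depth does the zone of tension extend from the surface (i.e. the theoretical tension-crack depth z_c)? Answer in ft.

K_a = tan²(45° − 20.4°/2) = 0.4831; √K_a = 0.6950.
The active pressure is zero where K_a γ z = 2c√K_a, so z_c = 2c/(γ√K_a) = 2×560/(128.5×0.6950) = 12.54 ft.

12.5 ft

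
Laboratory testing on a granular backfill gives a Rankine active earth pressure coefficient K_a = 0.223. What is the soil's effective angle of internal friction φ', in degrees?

39.4°

K_a = tan²(45° − φ/2) ⇒ 45° − φ/2 = arctan(√0.223) = 25.28°.
φ = 2(45° − 25.28°) = 39.44°.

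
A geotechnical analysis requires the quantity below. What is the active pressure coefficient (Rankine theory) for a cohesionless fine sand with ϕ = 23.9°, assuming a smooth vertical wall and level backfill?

0.423

K_a = (1 − sin φ)/(1 + sin φ) = (1 − sin 23.9°)/(1 + sin 23.9°) = 0.4233.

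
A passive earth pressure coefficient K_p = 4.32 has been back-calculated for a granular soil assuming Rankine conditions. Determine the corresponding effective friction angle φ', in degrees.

K_p = (1+sin φ)/(1−sin φ) ⇒ sin φ = (K_p − 1)/(K_p + 1) = 0.6241.
φ = arcsin(0.6241) = 38.61°.

38.6°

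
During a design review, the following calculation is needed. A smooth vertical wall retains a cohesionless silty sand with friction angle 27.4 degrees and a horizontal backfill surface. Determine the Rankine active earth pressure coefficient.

0.370

K_a = tan²(45° − φ/2) = tan²(31.30°) = 0.3697.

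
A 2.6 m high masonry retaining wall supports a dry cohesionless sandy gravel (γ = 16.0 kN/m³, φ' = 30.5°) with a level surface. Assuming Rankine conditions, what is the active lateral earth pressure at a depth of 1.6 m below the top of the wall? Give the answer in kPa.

8.36 kPa

K_a = (1 − sin φ)/(1 + sin φ) = 0.3267.
σ_h = K_a γ z = 0.3267 × 16.0 × 1.6 = 8.363 kPa.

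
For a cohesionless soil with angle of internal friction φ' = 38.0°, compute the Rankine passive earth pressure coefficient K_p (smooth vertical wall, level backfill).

4.20

K_p = (1 + sin φ)/(1 − sin φ) = tan²(45° + 38.0°/2) = 4.204.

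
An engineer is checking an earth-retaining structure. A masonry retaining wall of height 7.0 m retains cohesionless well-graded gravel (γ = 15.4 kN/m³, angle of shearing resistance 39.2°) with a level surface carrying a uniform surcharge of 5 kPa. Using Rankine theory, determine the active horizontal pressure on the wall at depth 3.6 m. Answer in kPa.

13.6 kPa

K_a = (1 − sin φ)/(1 + sin φ) = 0.2255.
σ_v = γz + q = 15.4 × 3.6 + 5 = 60.44 kPa.
σ_h = K_a σ_v = 0.2255 × 60.44 = 13.63 kPa.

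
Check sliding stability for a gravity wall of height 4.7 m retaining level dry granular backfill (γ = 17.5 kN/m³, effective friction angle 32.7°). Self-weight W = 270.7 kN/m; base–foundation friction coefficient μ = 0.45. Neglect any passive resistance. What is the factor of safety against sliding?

2.11

K_a = tan²(45° − 32.7°/2) = 0.2985.
P_a = ½K_aγH² = 0.5×0.2985×17.5×4.7² = 57.70 kN/m, acting at H/3 = 1.567 m above the base.
FS_sliding = μW / P_a = 0.45×270.7 / 57.70 = 2.111.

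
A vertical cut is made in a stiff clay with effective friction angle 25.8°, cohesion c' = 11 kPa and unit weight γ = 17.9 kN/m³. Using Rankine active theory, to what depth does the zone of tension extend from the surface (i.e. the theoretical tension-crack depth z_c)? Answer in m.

K_a = tan²(45° − 25.8°/2) = 0.3935; √K_a = 0.6273.
The active pressure is zero where K_a γ z = 2c√K_a, so z_c = 2c/(γ√K_a) = 2×11/(17.9×0.6273) = 1.959 m.

1.96 m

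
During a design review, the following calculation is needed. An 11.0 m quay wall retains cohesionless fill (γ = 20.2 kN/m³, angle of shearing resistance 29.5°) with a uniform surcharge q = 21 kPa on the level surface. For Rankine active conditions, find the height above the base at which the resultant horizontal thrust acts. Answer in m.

3.96 m

K_a = 0.3401.
Triangular part P₁ = ½K_aγH² = 415.6 at H/3 = 3.667 m; rectangular part P₂ = K_a q H = 78.56 at H/2 = 5.500 m.
ȳ = (P₁·3.667 + P₂·5.500)/(P₁+P₂) = 3.958 m.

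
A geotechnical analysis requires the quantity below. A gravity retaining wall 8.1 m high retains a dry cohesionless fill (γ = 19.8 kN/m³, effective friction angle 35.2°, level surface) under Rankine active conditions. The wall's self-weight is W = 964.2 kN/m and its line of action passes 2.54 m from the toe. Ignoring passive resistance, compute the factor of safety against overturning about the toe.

5.20

K_a = tan²(45° − 35.2°/2) = 0.2687.
P_a = ½K_aγH² = 0.5×0.2687×19.8×8.1² = 174.5 kN/m, acting at H/3 = 2.700 m above the base.
Overturning moment M_o = P_a × H/3 = 174.5 × 2.700 = 471.2.
Resisting moment M_r = W × 2.54 = 964.2 × 2.54 = 2449.
FS_overturning = M_r/M_o = 2449/471.2 = 5.197.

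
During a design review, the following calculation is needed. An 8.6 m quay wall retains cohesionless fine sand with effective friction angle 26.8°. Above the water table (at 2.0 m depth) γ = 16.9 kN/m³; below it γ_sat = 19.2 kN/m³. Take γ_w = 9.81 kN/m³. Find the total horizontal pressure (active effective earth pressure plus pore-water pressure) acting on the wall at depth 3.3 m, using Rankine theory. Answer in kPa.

30.2 kPa

K_a = (1 − sin φ)/(1 + sin φ) = 0.3785.
γ' = 19.2 − 9.81 = 9.390 kN/m³.
Effective vertical stress at 3.3 m: σ'_v = 16.9×2.0 + 9.390×1.30 = 46.01 kPa.
σ'_h = K_a σ'_v = 0.3785 × 46.01 = 17.41 kPa; u = γ_w × 1.30 = 12.75 kPa.
Total σ_h = 17.41 + 12.75 = 30.17 kPa.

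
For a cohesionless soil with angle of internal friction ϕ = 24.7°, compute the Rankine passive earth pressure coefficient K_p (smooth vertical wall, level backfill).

K_p = (1 + sin φ)/(1 − sin φ) = tan²(45° + 24.7°/2) = 2.436.

2.44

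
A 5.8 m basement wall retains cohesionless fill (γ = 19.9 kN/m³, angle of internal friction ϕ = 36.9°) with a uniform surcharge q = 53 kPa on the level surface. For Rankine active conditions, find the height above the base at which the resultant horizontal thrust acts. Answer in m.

2.40 m

K_a = 0.2497.
Triangular part P₁ = ½K_aγH² = 83.57 at H/3 = 1.933 m; rectangular part P₂ = K_a q H = 76.75 at H/2 = 2.900 m.
ȳ = (P₁·1.933 + P₂·2.900)/(P₁+P₂) = 2.396 m.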